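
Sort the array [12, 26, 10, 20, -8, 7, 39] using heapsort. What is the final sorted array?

Build heap: [39, 26, 12, 20, -8, 7, 10]
Extract 39: [26, 20, 12, 10, -8, 7, 39]
Extract 26: [20, 10, 12, 7, -8, 26, 39]
Extract 20: [12, 10, -8, 7, 20, 26, 39]
Extract 12: [10, 7, -8, 12, 20, 26, 39]
Extract 10: [7, -8, 10, 12, 20, 26, 39]
Extract 7: [-8, 7, 10, 12, 20, 26, 39]


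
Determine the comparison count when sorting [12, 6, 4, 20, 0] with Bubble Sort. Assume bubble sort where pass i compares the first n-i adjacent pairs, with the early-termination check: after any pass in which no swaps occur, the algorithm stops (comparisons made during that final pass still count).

Pass 1: compare adjacent pairs (0,1)..(3,4) = 4 comparison(s), 3 swap(s) -> [6, 4, 12, 0, 20]
Pass 2: compare adjacent pairs (0,1)..(2,3) = 3 comparison(s), 2 swap(s) -> [4, 6, 0, 12, 20]
Pass 3: compare adjacent pairs (0,1)..(1,2) = 2 comparison(s), 1 swap(s) -> [4, 0, 6, 12, 20]
Pass 4: compare adjacent pairs (0,1)..(0,1) = 1 comparison(s), 1 swap(s) -> [0, 4, 6, 12, 20]
Every pass made at least one swap, so all n-1 passes run.
Total comparisons: 4 + 3 + 2 + 1 = 10


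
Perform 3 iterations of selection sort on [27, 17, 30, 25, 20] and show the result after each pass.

Pass 1: Select minimum 17 at index 1, swap -> [17, 27, 30, 25, 20]
Pass 2: Select minimum 20 at index 4, swap -> [17, 20, 30, 25, 27]
Pass 3: Select minimum 25 at index 3, swap -> [17, 20, 25, 30, 27]


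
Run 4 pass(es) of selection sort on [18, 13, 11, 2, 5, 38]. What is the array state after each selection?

Pass 1: Select minimum 2 at index 3, swap -> [2, 13, 11, 18, 5, 38]
Pass 2: Select minimum 5 at index 4, swap -> [2, 5, 11, 18, 13, 38]
Pass 3: Select minimum 11 at index 2, swap -> [2, 5, 11, 18, 13, 38]
Pass 4: Select minimum 13 at index 4, swap -> [2, 5, 11, 13, 18, 38]


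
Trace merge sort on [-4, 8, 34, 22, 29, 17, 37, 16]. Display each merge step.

Divide and conquer:
  Merge [-4] + [8] -> [-4, 8]
  Merge [34] + [22] -> [22, 34]
  Merge [-4, 8] + [22, 34] -> [-4, 8, 22, 34]
  Merge [29] + [17] -> [17, 29]
  Merge [37] + [16] -> [16, 37]
  Merge [17, 29] + [16, 37] -> [16, 17, 29, 37]
  Merge [-4, 8, 22, 34] + [16, 17, 29, 37] -> [-4, 8, 16, 17, 22, 29, 34, 37]


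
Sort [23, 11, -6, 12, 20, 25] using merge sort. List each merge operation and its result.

Divide and conquer:
  Merge [11] + [-6] -> [-6, 11]
  Merge [23] + [-6, 11] -> [-6, 11, 23]
  Merge [20] + [25] -> [20, 25]
  Merge [12] + [20, 25] -> [12, 20, 25]
  Merge [-6, 11, 23] + [12, 20, 25] -> [-6, 11, 12, 20, 23, 25]


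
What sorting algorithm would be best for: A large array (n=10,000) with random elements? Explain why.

Best choice: Quicksort or Mergesort
Reason: Both have O(n log n) average case; quicksort has lower constant factors


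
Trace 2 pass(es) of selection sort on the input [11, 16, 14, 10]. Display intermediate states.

Pass 1: Select minimum 10 at index 3, swap -> [10, 16, 14, 11]
Pass 2: Select minimum 11 at index 3, swap -> [10, 11, 14, 16]


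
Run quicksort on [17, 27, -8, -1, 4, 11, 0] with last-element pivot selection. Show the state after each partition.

Partition 1: pivot=0 at index 2 -> [-8, -1, 0, 27, 4, 11, 17]
Partition 2: pivot=-1 at index 1 -> [-8, -1, 0, 27, 4, 11, 17]
Partition 3: pivot=17 at index 5 -> [-8, -1, 0, 4, 11, 17, 27]
Partition 4: pivot=11 at index 4 -> [-8, -1, 0, 4, 11, 17, 27]


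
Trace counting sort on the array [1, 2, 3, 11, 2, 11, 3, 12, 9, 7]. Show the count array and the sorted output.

Count array: [0, 1, 2, 2, 0, 0, 0, 1, 0, 1, 0, 2, 1]
(count[i] = number of elements equal to i)
Cumulative count: [0, 1, 3, 5, 5, 5, 5, 6, 6, 7, 7, 9, 10]
Sorted: [1, 2, 2, 3, 3, 7, 9, 11, 11, 12]


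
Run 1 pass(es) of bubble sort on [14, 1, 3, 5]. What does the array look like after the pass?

After pass 1: [1, 3, 5, 14] (3 swaps)
Total swaps: 3


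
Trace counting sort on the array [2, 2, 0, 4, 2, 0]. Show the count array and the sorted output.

Count array: [2, 0, 3, 0, 1]
(count[i] = number of elements equal to i)
Cumulative count: [2, 2, 5, 5, 6]
Sorted: [0, 0, 2, 2, 2, 4]


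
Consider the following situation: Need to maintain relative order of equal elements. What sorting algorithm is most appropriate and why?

Best choice: Merge sort or Insertion sort
Reason: Both are stable; quicksort and heapsort are not stable


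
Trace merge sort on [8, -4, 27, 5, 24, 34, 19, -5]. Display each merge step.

Divide and conquer:
  Merge [8] + [-4] -> [-4, 8]
  Merge [27] + [5] -> [5, 27]
  Merge [-4, 8] + [5, 27] -> [-4, 5, 8, 27]
  Merge [24] + [34] -> [24, 34]
  Merge [19] + [-5] -> [-5, 19]
  Merge [24, 34] + [-5, 19] -> [-5, 19, 24, 34]
  Merge [-4, 5, 8, 27] + [-5, 19, 24, 34] -> [-5, -4, 5, 8, 19, 24, 27, 34]


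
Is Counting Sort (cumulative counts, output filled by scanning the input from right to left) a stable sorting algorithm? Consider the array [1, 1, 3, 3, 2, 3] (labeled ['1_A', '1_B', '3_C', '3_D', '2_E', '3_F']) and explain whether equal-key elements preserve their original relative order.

Trace Counting Sort on the labeled array (the key is the number; the letter only tracks identity):
  Counts for values 0..3: [0, 2, 1, 3]
  Cumulative counts: [0, 2, 3, 6]
  Scan right to left: place 3_F at output index 5
  Scan right to left: place 2_E at output index 2
  Scan right to left: place 3_D at output index 4
  Scan right to left: place 3_C at output index 3
  Scan right to left: place 1_B at output index 1
  Scan right to left: place 1_A at output index 0
  Output: [1_A, 1_B, 2_E, 3_C, 3_D, 3_F]
Equal keys:
  value 1: originally 1_A, 1_B; after sorting 1_A, 1_B -> order preserved
  value 3: originally 3_C, 3_D, 3_F; after sorting 3_C, 3_D, 3_F -> order preserved
All equal keys kept their original relative order. Counting Sort is stable: scanning the input right to left with decreasing cumulative counts places later duplicates at later output positions.
Answer: Stable


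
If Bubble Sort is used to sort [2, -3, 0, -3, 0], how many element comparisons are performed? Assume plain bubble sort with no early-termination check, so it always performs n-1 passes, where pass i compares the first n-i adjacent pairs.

Pass 1: compare adjacent pairs (0,1)..(3,4) = 4 comparison(s), 4 swap(s) -> [-3, 0, -3, 0, 2]
Pass 2: compare adjacent pairs (0,1)..(2,3) = 3 comparison(s), 1 swap(s) -> [-3, -3, 0, 0, 2]
Pass 3: compare adjacent pairs (0,1)..(1,2) = 2 comparison(s), 0 swap(s) -> [-3, -3, 0, 0, 2]
Pass 4: compare adjacent pairs (0,1)..(0,1) = 1 comparison(s), 0 swap(s) -> [-3, -3, 0, 0, 2]
Total comparisons: 4 + 3 + 2 + 1 = 10


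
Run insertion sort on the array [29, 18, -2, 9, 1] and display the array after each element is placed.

First element 29 is already 'sorted'
Insert 18: shifted 1 elements -> [18, 29, -2, 9, 1]
Insert -2: shifted 2 elements -> [-2, 18, 29, 9, 1]
Insert 9: shifted 2 elements -> [-2, 9, 18, 29, 1]
Insert 1: shifted 3 elements -> [-2, 1, 9, 18, 29]


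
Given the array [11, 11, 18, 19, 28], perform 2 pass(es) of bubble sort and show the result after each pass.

After pass 1: [11, 11, 18, 19, 28] (0 swaps)
After pass 2: [11, 11, 18, 19, 28] (0 swaps)
Total swaps: 0


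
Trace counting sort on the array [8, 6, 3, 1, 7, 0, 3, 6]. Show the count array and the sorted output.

Count array: [1, 1, 0, 2, 0, 0, 2, 1, 1]
(count[i] = number of elements equal to i)
Cumulative count: [1, 2, 2, 4, 4, 4, 6, 7, 8]
Sorted: [0, 1, 3, 3, 6, 6, 7, 8]


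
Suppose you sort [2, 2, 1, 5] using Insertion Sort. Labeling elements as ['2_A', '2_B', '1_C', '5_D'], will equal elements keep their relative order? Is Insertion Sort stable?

Trace Insertion Sort on the labeled array (the key is the number; the letter only tracks identity):
  Insert 2_B at index 1: [2_A, 2_B, 1_C, 5_D]
  Insert 1_C at index 0: [1_C, 2_A, 2_B, 5_D]
  Insert 5_D at index 3: [1_C, 2_A, 2_B, 5_D]
Final order: [1_C, 2_A, 2_B, 5_D]
Equal keys:
  value 2: originally 2_A, 2_B; after sorting 2_A, 2_B -> order preserved
All equal keys kept their original relative order. Insertion Sort is stable: elements are shifted only while they are strictly greater than the key, so a key is inserted after any equal elements already placed.
Answer: Stable


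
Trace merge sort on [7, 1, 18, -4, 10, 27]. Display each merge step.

Divide and conquer:
  Merge [1] + [18] -> [1, 18]
  Merge [7] + [1, 18] -> [1, 7, 18]
  Merge [10] + [27] -> [10, 27]
  Merge [-4] + [10, 27] -> [-4, 10, 27]
  Merge [1, 7, 18] + [-4, 10, 27] -> [-4, 1, 7, 10, 18, 27]


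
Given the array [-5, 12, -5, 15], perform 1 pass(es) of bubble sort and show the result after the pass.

After pass 1: [-5, -5, 12, 15] (1 swaps)
Total swaps: 1


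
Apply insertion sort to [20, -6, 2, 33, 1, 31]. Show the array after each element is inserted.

First element 20 is already 'sorted'
Insert -6: shifted 1 elements -> [-6, 20, 2, 33, 1, 31]
Insert 2: shifted 1 elements -> [-6, 2, 20, 33, 1, 31]
Insert 33: shifted 0 elements -> [-6, 2, 20, 33, 1, 31]
Insert 1: shifted 3 elements -> [-6, 1, 2, 20, 33, 31]
Insert 31: shifted 1 elements -> [-6, 1, 2, 20, 31, 33]


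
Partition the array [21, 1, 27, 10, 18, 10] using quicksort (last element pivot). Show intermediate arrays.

Partition 1: pivot=10 at index 2 -> [1, 10, 10, 21, 18, 27]
Partition 2: pivot=10 at index 1 -> [1, 10, 10, 21, 18, 27]
Partition 3: pivot=27 at index 5 -> [1, 10, 10, 21, 18, 27]
Partition 4: pivot=18 at index 3 -> [1, 10, 10, 18, 21, 27]


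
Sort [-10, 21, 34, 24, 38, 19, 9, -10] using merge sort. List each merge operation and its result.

Divide and conquer:
  Merge [-10] + [21] -> [-10, 21]
  Merge [34] + [24] -> [24, 34]
  Merge [-10, 21] + [24, 34] -> [-10, 21, 24, 34]
  Merge [38] + [19] -> [19, 38]
  Merge [9] + [-10] -> [-10, 9]
  Merge [19, 38] + [-10, 9] -> [-10, 9, 19, 38]
  Merge [-10, 21, 24, 34] + [-10, 9, 19, 38] -> [-10, -10, 9, 19, 21, 24, 34, 38]


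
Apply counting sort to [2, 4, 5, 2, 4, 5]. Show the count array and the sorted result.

Count array: [0, 0, 2, 0, 2, 2]
(count[i] = number of elements equal to i)
Cumulative count: [0, 0, 2, 2, 4, 6]
Sorted: [2, 2, 4, 4, 5, 5]


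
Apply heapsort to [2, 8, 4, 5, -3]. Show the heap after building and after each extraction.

Build heap: [8, 5, 4, 2, -3]
Extract 8: [5, 2, 4, -3, 8]
Extract 5: [4, 2, -3, 5, 8]
Extract 4: [2, -3, 4, 5, 8]
Extract 2: [-3, 2, 4, 5, 8]


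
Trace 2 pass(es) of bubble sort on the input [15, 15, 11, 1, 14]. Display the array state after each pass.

After pass 1: [15, 11, 1, 14, 15] (3 swaps)
After pass 2: [11, 1, 14, 15, 15] (3 swaps)
Total swaps: 6


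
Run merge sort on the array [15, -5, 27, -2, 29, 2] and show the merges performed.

Divide and conquer:
  Merge [-5] + [27] -> [-5, 27]
  Merge [15] + [-5, 27] -> [-5, 15, 27]
  Merge [29] + [2] -> [2, 29]
  Merge [-2] + [2, 29] -> [-2, 2, 29]
  Merge [-5, 15, 27] + [-2, 2, 29] -> [-5, -2, 2, 15, 27, 29]


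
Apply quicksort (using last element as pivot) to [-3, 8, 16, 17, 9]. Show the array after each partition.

Partition 1: pivot=9 at index 2 -> [-3, 8, 9, 17, 16]
Partition 2: pivot=8 at index 1 -> [-3, 8, 9, 17, 16]
Partition 3: pivot=16 at index 3 -> [-3, 8, 9, 16, 17]


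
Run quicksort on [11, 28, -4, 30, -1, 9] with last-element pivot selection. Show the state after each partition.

Partition 1: pivot=9 at index 2 -> [-4, -1, 9, 30, 28, 11]
Partition 2: pivot=-1 at index 1 -> [-4, -1, 9, 30, 28, 11]
Partition 3: pivot=11 at index 3 -> [-4, -1, 9, 11, 28, 30]
Partition 4: pivot=30 at index 5 -> [-4, -1, 9, 11, 28, 30]


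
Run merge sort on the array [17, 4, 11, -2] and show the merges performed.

Divide and conquer:
  Merge [17] + [4] -> [4, 17]
  Merge [11] + [-2] -> [-2, 11]
  Merge [4, 17] + [-2, 11] -> [-2, 4, 11, 17]


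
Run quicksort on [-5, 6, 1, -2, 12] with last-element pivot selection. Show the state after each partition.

Partition 1: pivot=12 at index 4 -> [-5, 6, 1, -2, 12]
Partition 2: pivot=-2 at index 1 -> [-5, -2, 1, 6, 12]
Partition 3: pivot=6 at index 3 -> [-5, -2, 1, 6, 12]


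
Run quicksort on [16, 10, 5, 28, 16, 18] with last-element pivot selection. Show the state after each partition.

Partition 1: pivot=18 at index 4 -> [16, 10, 5, 16, 18, 28]
Partition 2: pivot=16 at index 3 -> [16, 10, 5, 16, 18, 28]
Partition 3: pivot=5 at index 0 -> [5, 10, 16, 16, 18, 28]
Partition 4: pivot=16 at index 2 -> [5, 10, 16, 16, 18, 28]


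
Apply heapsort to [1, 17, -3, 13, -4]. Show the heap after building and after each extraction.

Build heap: [17, 13, -3, 1, -4]
Extract 17: [13, 1, -3, -4, 17]
Extract 13: [1, -4, -3, 13, 17]
Extract 1: [-3, -4, 1, 13, 17]
Extract -3: [-4, -3, 1, 13, 17]


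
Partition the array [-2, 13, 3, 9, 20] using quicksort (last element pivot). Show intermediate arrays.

Partition 1: pivot=20 at index 4 -> [-2, 13, 3, 9, 20]
Partition 2: pivot=9 at index 2 -> [-2, 3, 9, 13, 20]
Partition 3: pivot=3 at index 1 -> [-2, 3, 9, 13, 20]


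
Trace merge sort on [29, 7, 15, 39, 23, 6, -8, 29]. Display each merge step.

Divide and conquer:
  Merge [29] + [7] -> [7, 29]
  Merge [15] + [39] -> [15, 39]
  Merge [7, 29] + [15, 39] -> [7, 15, 29, 39]
  Merge [23] + [6] -> [6, 23]
  Merge [-8] + [29] -> [-8, 29]
  Merge [6, 23] + [-8, 29] -> [-8, 6, 23, 29]
  Merge [7, 15, 29, 39] + [-8, 6, 23, 29] -> [-8, 6, 7, 15, 23, 29, 29, 39]


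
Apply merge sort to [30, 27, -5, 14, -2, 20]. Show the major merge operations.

Divide and conquer:
  Merge [27] + [-5] -> [-5, 27]
  Merge [30] + [-5, 27] -> [-5, 27, 30]
  Merge [-2] + [20] -> [-2, 20]
  Merge [14] + [-2, 20] -> [-2, 14, 20]
  Merge [-5, 27, 30] + [-2, 14, 20] -> [-5, -2, 14, 20, 27, 30]


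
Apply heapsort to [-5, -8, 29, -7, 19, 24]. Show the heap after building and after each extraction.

Build heap: [29, 19, 24, -7, -8, -5]
Extract 29: [24, 19, -5, -7, -8, 29]
Extract 24: [19, -7, -5, -8, 24, 29]
Extract 19: [-5, -7, -8, 19, 24, 29]
Extract -5: [-7, -8, -5, 19, 24, 29]
Extract -7: [-8, -7, -5, 19, 24, 29]


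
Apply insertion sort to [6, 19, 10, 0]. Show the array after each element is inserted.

First element 6 is already 'sorted'
Insert 19: shifted 0 elements -> [6, 19, 10, 0]
Insert 10: shifted 1 elements -> [6, 10, 19, 0]
Insert 0: shifted 3 elements -> [0, 6, 10, 19]


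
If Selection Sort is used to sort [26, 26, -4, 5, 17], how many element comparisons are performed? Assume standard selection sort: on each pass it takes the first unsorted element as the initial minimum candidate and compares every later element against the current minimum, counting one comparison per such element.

Pass 1: scan indices 1..4 for the minimum = 4 comparison(s); min is -4, place at index 0 -> [-4, 26, 26, 5, 17]
Pass 2: scan indices 2..4 for the minimum = 3 comparison(s); min is 5, place at index 1 -> [-4, 5, 26, 26, 17]
Pass 3: scan indices 3..4 for the minimum = 2 comparison(s); min is 17, place at index 2 -> [-4, 5, 17, 26, 26]
Pass 4: scan indices 4..4 for the minimum = 1 comparison(s); min is 26, place at index 3 -> [-4, 5, 17, 26, 26]
Selection sort always scans the whole unsorted suffix, so the count is (n-1) + (n-2) + ... + 1 = n(n-1)/2 = 5*4/2 = 10 regardless of the input order.
Total comparisons: 4 + 3 + 2 + 1 = 10


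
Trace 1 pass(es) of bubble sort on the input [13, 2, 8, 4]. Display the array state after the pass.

After pass 1: [2, 8, 4, 13] (3 swaps)
Total swaps: 3


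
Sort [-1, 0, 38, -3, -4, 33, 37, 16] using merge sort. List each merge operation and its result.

Divide and conquer:
  Merge [-1] + [0] -> [-1, 0]
  Merge [38] + [-3] -> [-3, 38]
  Merge [-1, 0] + [-3, 38] -> [-3, -1, 0, 38]
  Merge [-4] + [33] -> [-4, 33]
  Merge [37] + [16] -> [16, 37]
  Merge [-4, 33] + [16, 37] -> [-4, 16, 33, 37]
  Merge [-3, -1, 0, 38] + [-4, 16, 33, 37] -> [-4, -3, -1, 0, 16, 33, 37, 38]


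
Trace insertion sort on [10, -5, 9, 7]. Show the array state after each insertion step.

First element 10 is already 'sorted'
Insert -5: shifted 1 elements -> [-5, 10, 9, 7]
Insert 9: shifted 1 elements -> [-5, 9, 10, 7]
Insert 7: shifted 2 elements -> [-5, 7, 9, 10]


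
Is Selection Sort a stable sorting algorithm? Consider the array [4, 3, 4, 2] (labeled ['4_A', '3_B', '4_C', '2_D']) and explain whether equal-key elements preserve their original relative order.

Trace Selection Sort on the labeled array (the key is the number; the letter only tracks identity):
  Pass 1: minimum of unsorted part is 2_D at index 3; swap it with 4_A at index 0 -> [2_D, 3_B, 4_C, 4_A]
  Pass 2: minimum 3_B is already at index 1; no swap -> [2_D, 3_B, 4_C, 4_A]
  Pass 3: minimum 4_C is already at index 2; no swap -> [2_D, 3_B, 4_C, 4_A]
Final order: [2_D, 3_B, 4_C, 4_A]
Equal keys:
  value 4: originally 4_A, 4_C; after sorting 4_C, 4_A -> order changed
Equal keys were reordered, so Selection Sort is not stable: the long-range swap that moves the minimum into place can carry an element past an equal key. (One such input is enough; an unstable sort may happen to preserve order on other inputs, but it gives no guarantee.)
Answer: Not stable


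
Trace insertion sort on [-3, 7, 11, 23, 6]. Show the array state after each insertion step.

First element -3 is already 'sorted'
Insert 7: shifted 0 elements -> [-3, 7, 11, 23, 6]
Insert 11: shifted 0 elements -> [-3, 7, 11, 23, 6]
Insert 23: shifted 0 elements -> [-3, 7, 11, 23, 6]
Insert 6: shifted 3 elements -> [-3, 6, 7, 11, 23]


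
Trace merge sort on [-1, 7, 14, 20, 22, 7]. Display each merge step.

Divide and conquer:
  Merge [7] + [14] -> [7, 14]
  Merge [-1] + [7, 14] -> [-1, 7, 14]
  Merge [22] + [7] -> [7, 22]
  Merge [20] + [7, 22] -> [7, 20, 22]
  Merge [-1, 7, 14] + [7, 20, 22] -> [-1, 7, 7, 14, 20, 22]


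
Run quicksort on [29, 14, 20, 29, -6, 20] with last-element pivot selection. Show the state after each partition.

Partition 1: pivot=20 at index 3 -> [14, 20, -6, 20, 29, 29]
Partition 2: pivot=-6 at index 0 -> [-6, 20, 14, 20, 29, 29]
Partition 3: pivot=14 at index 1 -> [-6, 14, 20, 20, 29, 29]
Partition 4: pivot=29 at index 5 -> [-6, 14, 20, 20, 29, 29]


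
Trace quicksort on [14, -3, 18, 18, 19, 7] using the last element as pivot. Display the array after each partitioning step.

Partition 1: pivot=7 at index 1 -> [-3, 7, 18, 18, 19, 14]
Partition 2: pivot=14 at index 2 -> [-3, 7, 14, 18, 19, 18]
Partition 3: pivot=18 at index 4 -> [-3, 7, 14, 18, 18, 19]


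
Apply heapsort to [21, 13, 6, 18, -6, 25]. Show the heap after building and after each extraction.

Build heap: [25, 18, 21, 13, -6, 6]
Extract 25: [21, 18, 6, 13, -6, 25]
Extract 21: [18, 13, 6, -6, 21, 25]
Extract 18: [13, -6, 6, 18, 21, 25]
Extract 13: [6, -6, 13, 18, 21, 25]
Extract 6: [-6, 6, 13, 18, 21, 25]


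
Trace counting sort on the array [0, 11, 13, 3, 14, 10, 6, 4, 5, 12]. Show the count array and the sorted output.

Count array: [1, 0, 0, 1, 1, 1, 1, 0, 0, 0, 1, 1, 1, 1, 1]
(count[i] = number of elements equal to i)
Cumulative count: [1, 1, 1, 2, 3, 4, 5, 5, 5, 5, 6, 7, 8, 9, 10]
Sorted: [0, 3, 4, 5, 6, 10, 11, 12, 13, 14]


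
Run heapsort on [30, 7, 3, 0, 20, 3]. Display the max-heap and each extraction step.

Build heap: [30, 20, 3, 0, 7, 3]
Extract 30: [20, 7, 3, 0, 3, 30]
Extract 20: [7, 3, 3, 0, 20, 30]
Extract 7: [3, 0, 3, 7, 20, 30]
Extract 3: [3, 0, 3, 7, 20, 30]
Extract 3: [0, 3, 3, 7, 20, 30]


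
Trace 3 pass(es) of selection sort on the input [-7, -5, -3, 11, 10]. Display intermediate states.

Pass 1: Select minimum -7 at index 0, swap -> [-7, -5, -3, 11, 10]
Pass 2: Select minimum -5 at index 1, swap -> [-7, -5, -3, 11, 10]
Pass 3: Select minimum -3 at index 2, swap -> [-7, -5, -3, 11, 10]


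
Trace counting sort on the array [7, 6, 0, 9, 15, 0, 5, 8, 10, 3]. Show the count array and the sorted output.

Count array: [2, 0, 0, 1, 0, 1, 1, 1, 1, 1, 1, 0, 0, 0, 0, 1]
(count[i] = number of elements equal to i)
Cumulative count: [2, 2, 2, 3, 3, 4, 5, 6, 7, 8, 9, 9, 9, 9, 9, 10]
Sorted: [0, 0, 3, 5, 6, 7, 8, 9, 10, 15]


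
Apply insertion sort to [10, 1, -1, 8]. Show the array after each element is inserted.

First element 10 is already 'sorted'
Insert 1: shifted 1 elements -> [1, 10, -1, 8]
Insert -1: shifted 2 elements -> [-1, 1, 10, 8]
Insert 8: shifted 1 elements -> [-1, 1, 8, 10]


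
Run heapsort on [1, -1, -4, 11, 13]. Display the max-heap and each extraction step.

Build heap: [13, 11, -4, 1, -1]
Extract 13: [11, 1, -4, -1, 13]
Extract 11: [1, -1, -4, 11, 13]
Extract 1: [-1, -4, 1, 11, 13]
Extract -1: [-4, -1, 1, 11, 13]


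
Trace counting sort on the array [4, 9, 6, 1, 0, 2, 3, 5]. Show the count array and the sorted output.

Count array: [1, 1, 1, 1, 1, 1, 1, 0, 0, 1]
(count[i] = number of elements equal to i)
Cumulative count: [1, 2, 3, 4, 5, 6, 7, 7, 7, 8]
Sorted: [0, 1, 2, 3, 4, 5, 6, 9]


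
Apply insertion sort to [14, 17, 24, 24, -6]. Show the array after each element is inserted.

First element 14 is already 'sorted'
Insert 17: shifted 0 elements -> [14, 17, 24, 24, -6]
Insert 24: shifted 0 elements -> [14, 17, 24, 24, -6]
Insert 24: shifted 0 elements -> [14, 17, 24, 24, -6]
Insert -6: shifted 4 elements -> [-6, 14, 17, 24, 24]


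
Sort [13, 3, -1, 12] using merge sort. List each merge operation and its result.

Divide and conquer:
  Merge [13] + [3] -> [3, 13]
  Merge [-1] + [12] -> [-1, 12]
  Merge [3, 13] + [-1, 12] -> [-1, 3, 12, 13]


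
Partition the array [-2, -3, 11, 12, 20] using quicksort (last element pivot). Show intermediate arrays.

Partition 1: pivot=20 at index 4 -> [-2, -3, 11, 12, 20]
Partition 2: pivot=12 at index 3 -> [-2, -3, 11, 12, 20]
Partition 3: pivot=11 at index 2 -> [-2, -3, 11, 12, 20]
Partition 4: pivot=-3 at index 0 -> [-3, -2, 11, 12, 20]


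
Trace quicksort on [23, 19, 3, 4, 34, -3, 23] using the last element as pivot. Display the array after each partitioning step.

Partition 1: pivot=23 at index 5 -> [23, 19, 3, 4, -3, 23, 34]
Partition 2: pivot=-3 at index 0 -> [-3, 19, 3, 4, 23, 23, 34]
Partition 3: pivot=23 at index 4 -> [-3, 19, 3, 4, 23, 23, 34]
Partition 4: pivot=4 at index 2 -> [-3, 3, 4, 19, 23, 23, 34]


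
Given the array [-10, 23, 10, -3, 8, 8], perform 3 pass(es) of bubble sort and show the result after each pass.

After pass 1: [-10, 10, -3, 8, 8, 23] (4 swaps)
After pass 2: [-10, -3, 8, 8, 10, 23] (3 swaps)
After pass 3: [-10, -3, 8, 8, 10, 23] (0 swaps)
Total swaps: 7


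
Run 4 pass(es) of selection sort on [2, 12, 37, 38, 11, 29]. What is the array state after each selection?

Pass 1: Select minimum 2 at index 0, swap -> [2, 12, 37, 38, 11, 29]
Pass 2: Select minimum 11 at index 4, swap -> [2, 11, 37, 38, 12, 29]
Pass 3: Select minimum 12 at index 4, swap -> [2, 11, 12, 38, 37, 29]
Pass 4: Select minimum 29 at index 5, swap -> [2, 11, 12, 29, 37, 38]


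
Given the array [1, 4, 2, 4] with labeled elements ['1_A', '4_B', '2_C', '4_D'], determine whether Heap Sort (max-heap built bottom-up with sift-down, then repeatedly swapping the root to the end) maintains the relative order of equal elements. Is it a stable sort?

Trace Heap Sort on the labeled array (the key is the number; the letter only tracks identity):
  Build max-heap: [4_B, 4_D, 2_C, 1_A]
  Swap root 4_B to index 3, re-heapify first 3 -> [4_D, 1_A, 2_C, 4_B]
  Swap root 4_D to index 2, re-heapify first 2 -> [2_C, 1_A, 4_D, 4_B]
  Swap root 2_C to index 1, re-heapify first 1 -> [1_A, 2_C, 4_D, 4_B]
Final order: [1_A, 2_C, 4_D, 4_B]
Equal keys:
  value 4: originally 4_B, 4_D; after sorting 4_D, 4_B -> order changed
Equal keys were reordered, so Heap Sort is not stable: heap construction and root-to-end swaps move elements without regard to the original order of equal keys. (One such input is enough; an unstable sort may happen to preserve order on other inputs, but it gives no guarantee.)
Answer: Not stable


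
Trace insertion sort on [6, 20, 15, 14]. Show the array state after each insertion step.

First element 6 is already 'sorted'
Insert 20: shifted 0 elements -> [6, 20, 15, 14]
Insert 15: shifted 1 elements -> [6, 15, 20, 14]
Insert 14: shifted 2 elements -> [6, 14, 15, 20]


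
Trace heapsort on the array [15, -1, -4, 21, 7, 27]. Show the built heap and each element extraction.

Build heap: [27, 21, 15, -1, 7, -4]
Extract 27: [21, 7, 15, -1, -4, 27]
Extract 21: [15, 7, -4, -1, 21, 27]
Extract 15: [7, -1, -4, 15, 21, 27]
Extract 7: [-1, -4, 7, 15, 21, 27]
Extract -1: [-4, -1, 7, 15, 21, 27]


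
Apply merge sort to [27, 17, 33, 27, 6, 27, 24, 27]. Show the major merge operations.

Divide and conquer:
  Merge [27] + [17] -> [17, 27]
  Merge [33] + [27] -> [27, 33]
  Merge [17, 27] + [27, 33] -> [17, 27, 27, 33]
  Merge [6] + [27] -> [6, 27]
  Merge [24] + [27] -> [24, 27]
  Merge [6, 27] + [24, 27] -> [6, 24, 27, 27]
  Merge [17, 27, 27, 33] + [6, 24, 27, 27] -> [6, 17, 24, 27, 27, 27, 27, 33]


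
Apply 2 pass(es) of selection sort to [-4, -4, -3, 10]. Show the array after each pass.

Pass 1: Select minimum -4 at index 0, swap -> [-4, -4, -3, 10]
Pass 2: Select minimum -4 at index 1, swap -> [-4, -4, -3, 10]


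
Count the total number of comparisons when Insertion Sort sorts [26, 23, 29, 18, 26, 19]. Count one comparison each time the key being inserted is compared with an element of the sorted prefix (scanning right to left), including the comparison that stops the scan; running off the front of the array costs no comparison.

Insert 23: 26 > 23 (shift), reached front = 1 comparison(s) -> [23, 26, 29, 18, 26, 19]
Insert 29: 26 <= 29 (stop) = 1 comparison(s) -> [23, 26, 29, 18, 26, 19]
Insert 18: 29 > 18 (shift), 26 > 18 (shift), 23 > 18 (shift), reached front = 3 comparison(s) -> [18, 23, 26, 29, 26, 19]
Insert 26: 29 > 26 (shift), 26 <= 26 (stop) = 2 comparison(s) -> [18, 23, 26, 26, 29, 19]
Insert 19: 29 > 19 (shift), 26 > 19 (shift), 26 > 19 (shift), 23 > 19 (shift), 18 <= 19 (stop) = 5 comparison(s) -> [18, 19, 23, 26, 26, 29]
Total comparisons: 1 + 1 + 3 + 2 + 5 = 12


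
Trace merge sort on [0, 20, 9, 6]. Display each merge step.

Divide and conquer:
  Merge [0] + [20] -> [0, 20]
  Merge [9] + [6] -> [6, 9]
  Merge [0, 20] + [6, 9] -> [0, 6, 9, 20]


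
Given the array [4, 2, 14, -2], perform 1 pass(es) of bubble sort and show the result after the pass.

After pass 1: [2, 4, -2, 14] (2 swaps)
Total swaps: 2


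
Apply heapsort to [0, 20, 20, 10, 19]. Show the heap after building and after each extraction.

Build heap: [20, 19, 20, 10, 0]
Extract 20: [20, 19, 0, 10, 20]
Extract 20: [19, 10, 0, 20, 20]
Extract 19: [10, 0, 19, 20, 20]
Extract 10: [0, 10, 19, 20, 20]


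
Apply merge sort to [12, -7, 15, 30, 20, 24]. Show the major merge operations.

Divide and conquer:
  Merge [-7] + [15] -> [-7, 15]
  Merge [12] + [-7, 15] -> [-7, 12, 15]
  Merge [20] + [24] -> [20, 24]
  Merge [30] + [20, 24] -> [20, 24, 30]
  Merge [-7, 12, 15] + [20, 24, 30] -> [-7, 12, 15, 20, 24, 30]


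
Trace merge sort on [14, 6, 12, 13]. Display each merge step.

Divide and conquer:
  Merge [14] + [6] -> [6, 14]
  Merge [12] + [13] -> [12, 13]
  Merge [6, 14] + [12, 13] -> [6, 12, 13, 14]


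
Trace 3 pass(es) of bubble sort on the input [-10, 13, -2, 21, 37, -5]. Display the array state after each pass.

After pass 1: [-10, -2, 13, 21, -5, 37] (2 swaps)
After pass 2: [-10, -2, 13, -5, 21, 37] (1 swaps)
After pass 3: [-10, -2, -5, 13, 21, 37] (1 swaps)
Total swaps: 4


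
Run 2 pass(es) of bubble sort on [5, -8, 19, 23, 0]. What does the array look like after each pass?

After pass 1: [-8, 5, 19, 0, 23] (2 swaps)
After pass 2: [-8, 5, 0, 19, 23] (1 swaps)
Total swaps: 3


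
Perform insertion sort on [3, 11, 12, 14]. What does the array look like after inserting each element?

First element 3 is already 'sorted'
Insert 11: shifted 0 elements -> [3, 11, 12, 14]
Insert 12: shifted 0 elements -> [3, 11, 12, 14]
Insert 14: shifted 0 elements -> [3, 11, 12, 14]


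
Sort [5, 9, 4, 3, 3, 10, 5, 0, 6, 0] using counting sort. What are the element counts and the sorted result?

Count array: [2, 0, 0, 2, 1, 2, 1, 0, 0, 1, 1]
(count[i] = number of elements equal to i)
Cumulative count: [2, 2, 2, 4, 5, 7, 8, 8, 8, 9, 10]
Sorted: [0, 0, 3, 3, 4, 5, 5, 6, 9, 10]


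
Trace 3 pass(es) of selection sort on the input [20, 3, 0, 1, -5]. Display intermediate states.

Pass 1: Select minimum -5 at index 4, swap -> [-5, 3, 0, 1, 20]
Pass 2: Select minimum 0 at index 2, swap -> [-5, 0, 3, 1, 20]
Pass 3: Select minimum 1 at index 3, swap -> [-5, 0, 1, 3, 20]


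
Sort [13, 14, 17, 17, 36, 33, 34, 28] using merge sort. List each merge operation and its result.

Divide and conquer:
  Merge [13] + [14] -> [13, 14]
  Merge [17] + [17] -> [17, 17]
  Merge [13, 14] + [17, 17] -> [13, 14, 17, 17]
  Merge [36] + [33] -> [33, 36]
  Merge [34] + [28] -> [28, 34]
  Merge [33, 36] + [28, 34] -> [28, 33, 34, 36]
  Merge [13, 14, 17, 17] + [28, 33, 34, 36] -> [13, 14, 17, 17, 28, 33, 34, 36]


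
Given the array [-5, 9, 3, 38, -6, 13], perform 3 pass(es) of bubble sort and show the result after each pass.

After pass 1: [-5, 3, 9, -6, 13, 38] (3 swaps)
After pass 2: [-5, 3, -6, 9, 13, 38] (1 swaps)
After pass 3: [-5, -6, 3, 9, 13, 38] (1 swaps)
Total swaps: 5


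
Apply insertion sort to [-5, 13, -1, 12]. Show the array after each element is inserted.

First element -5 is already 'sorted'
Insert 13: shifted 0 elements -> [-5, 13, -1, 12]
Insert -1: shifted 1 elements -> [-5, -1, 13, 12]
Insert 12: shifted 1 elements -> [-5, -1, 12, 13]


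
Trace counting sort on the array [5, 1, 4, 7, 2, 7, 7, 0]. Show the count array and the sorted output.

Count array: [1, 1, 1, 0, 1, 1, 0, 3]
(count[i] = number of elements equal to i)
Cumulative count: [1, 2, 3, 3, 4, 5, 5, 8]
Sorted: [0, 1, 2, 4, 5, 7, 7, 7]


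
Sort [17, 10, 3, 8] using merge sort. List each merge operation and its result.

Divide and conquer:
  Merge [17] + [10] -> [10, 17]
  Merge [3] + [8] -> [3, 8]
  Merge [10, 17] + [3, 8] -> [3, 8, 10, 17]


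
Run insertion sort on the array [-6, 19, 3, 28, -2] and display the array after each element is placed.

First element -6 is already 'sorted'
Insert 19: shifted 0 elements -> [-6, 19, 3, 28, -2]
Insert 3: shifted 1 elements -> [-6, 3, 19, 28, -2]
Insert 28: shifted 0 elements -> [-6, 3, 19, 28, -2]
Insert -2: shifted 3 elements -> [-6, -2, 3, 19, 28]


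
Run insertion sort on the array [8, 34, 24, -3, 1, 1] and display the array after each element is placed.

First element 8 is already 'sorted'
Insert 34: shifted 0 elements -> [8, 34, 24, -3, 1, 1]
Insert 24: shifted 1 elements -> [8, 24, 34, -3, 1, 1]
Insert -3: shifted 3 elements -> [-3, 8, 24, 34, 1, 1]
Insert 1: shifted 3 elements -> [-3, 1, 8, 24, 34, 1]
Insert 1: shifted 3 elements -> [-3, 1, 1, 8, 24, 34]


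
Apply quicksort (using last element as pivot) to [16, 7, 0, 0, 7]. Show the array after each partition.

Partition 1: pivot=7 at index 3 -> [7, 0, 0, 7, 16]
Partition 2: pivot=0 at index 1 -> [0, 0, 7, 7, 16]


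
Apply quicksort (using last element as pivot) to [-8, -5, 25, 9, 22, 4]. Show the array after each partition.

Partition 1: pivot=4 at index 2 -> [-8, -5, 4, 9, 22, 25]
Partition 2: pivot=-5 at index 1 -> [-8, -5, 4, 9, 22, 25]
Partition 3: pivot=25 at index 5 -> [-8, -5, 4, 9, 22, 25]
Partition 4: pivot=22 at index 4 -> [-8, -5, 4, 9, 22, 25]


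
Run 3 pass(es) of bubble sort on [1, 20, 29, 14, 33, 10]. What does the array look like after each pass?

After pass 1: [1, 20, 14, 29, 10, 33] (2 swaps)
After pass 2: [1, 14, 20, 10, 29, 33] (2 swaps)
After pass 3: [1, 14, 10, 20, 29, 33] (1 swaps)
Total swaps: 5


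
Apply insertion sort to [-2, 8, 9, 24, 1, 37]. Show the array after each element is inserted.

First element -2 is already 'sorted'
Insert 8: shifted 0 elements -> [-2, 8, 9, 24, 1, 37]
Insert 9: shifted 0 elements -> [-2, 8, 9, 24, 1, 37]
Insert 24: shifted 0 elements -> [-2, 8, 9, 24, 1, 37]
Insert 1: shifted 3 elements -> [-2, 1, 8, 9, 24, 37]
Insert 37: shifted 0 elements -> [-2, 1, 8, 9, 24, 37]


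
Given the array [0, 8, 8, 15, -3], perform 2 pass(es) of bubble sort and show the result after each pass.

After pass 1: [0, 8, 8, -3, 15] (1 swaps)
After pass 2: [0, 8, -3, 8, 15] (1 swaps)
Total swaps: 2


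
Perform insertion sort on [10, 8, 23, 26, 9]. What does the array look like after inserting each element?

First element 10 is already 'sorted'
Insert 8: shifted 1 elements -> [8, 10, 23, 26, 9]
Insert 23: shifted 0 elements -> [8, 10, 23, 26, 9]
Insert 26: shifted 0 elements -> [8, 10, 23, 26, 9]
Insert 9: shifted 3 elements -> [8, 9, 10, 23, 26]


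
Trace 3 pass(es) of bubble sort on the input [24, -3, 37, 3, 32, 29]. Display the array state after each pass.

After pass 1: [-3, 24, 3, 32, 29, 37] (4 swaps)
After pass 2: [-3, 3, 24, 29, 32, 37] (2 swaps)
After pass 3: [-3, 3, 24, 29, 32, 37] (0 swaps)
Total swaps: 6


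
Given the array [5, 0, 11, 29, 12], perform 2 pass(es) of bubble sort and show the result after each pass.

After pass 1: [0, 5, 11, 12, 29] (2 swaps)
After pass 2: [0, 5, 11, 12, 29] (0 swaps)
Total swaps: 2


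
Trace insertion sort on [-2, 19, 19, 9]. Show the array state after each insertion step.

First element -2 is already 'sorted'
Insert 19: shifted 0 elements -> [-2, 19, 19, 9]
Insert 19: shifted 0 elements -> [-2, 19, 19, 9]
Insert 9: shifted 2 elements -> [-2, 9, 19, 19]


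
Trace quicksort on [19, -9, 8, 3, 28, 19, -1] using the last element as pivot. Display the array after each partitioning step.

Partition 1: pivot=-1 at index 1 -> [-9, -1, 8, 3, 28, 19, 19]
Partition 2: pivot=19 at index 5 -> [-9, -1, 8, 3, 19, 19, 28]
Partition 3: pivot=19 at index 4 -> [-9, -1, 8, 3, 19, 19, 28]
Partition 4: pivot=3 at index 2 -> [-9, -1, 3, 8, 19, 19, 28]


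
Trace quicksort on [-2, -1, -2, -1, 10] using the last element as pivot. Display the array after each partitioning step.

Partition 1: pivot=10 at index 4 -> [-2, -1, -2, -1, 10]
Partition 2: pivot=-1 at index 3 -> [-2, -1, -2, -1, 10]
Partition 3: pivot=-2 at index 1 -> [-2, -2, -1, -1, 10]


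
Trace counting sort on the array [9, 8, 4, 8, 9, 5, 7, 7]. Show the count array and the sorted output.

Count array: [0, 0, 0, 0, 1, 1, 0, 2, 2, 2]
(count[i] = number of elements equal to i)
Cumulative count: [0, 0, 0, 0, 1, 2, 2, 4, 6, 8]
Sorted: [4, 5, 7, 7, 8, 8, 9, 9]


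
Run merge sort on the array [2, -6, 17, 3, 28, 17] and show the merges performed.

Divide and conquer:
  Merge [-6] + [17] -> [-6, 17]
  Merge [2] + [-6, 17] -> [-6, 2, 17]
  Merge [28] + [17] -> [17, 28]
  Merge [3] + [17, 28] -> [3, 17, 28]
  Merge [-6, 2, 17] + [3, 17, 28] -> [-6, 2, 3, 17, 17, 28]


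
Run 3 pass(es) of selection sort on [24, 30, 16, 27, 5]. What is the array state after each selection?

Pass 1: Select minimum 5 at index 4, swap -> [5, 30, 16, 27, 24]
Pass 2: Select minimum 16 at index 2, swap -> [5, 16, 30, 27, 24]
Pass 3: Select minimum 24 at index 4, swap -> [5, 16, 24, 27, 30]


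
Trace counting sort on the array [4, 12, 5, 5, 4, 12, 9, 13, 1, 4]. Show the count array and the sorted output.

Count array: [0, 1, 0, 0, 3, 2, 0, 0, 0, 1, 0, 0, 2, 1]
(count[i] = number of elements equal to i)
Cumulative count: [0, 1, 1, 1, 4, 6, 6, 6, 6, 7, 7, 7, 9, 10]
Sorted: [1, 4, 4, 4, 5, 5, 9, 12, 12, 13]


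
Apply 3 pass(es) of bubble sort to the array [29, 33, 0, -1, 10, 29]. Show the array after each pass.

After pass 1: [29, 0, -1, 10, 29, 33] (4 swaps)
After pass 2: [0, -1, 10, 29, 29, 33] (3 swaps)
After pass 3: [-1, 0, 10, 29, 29, 33] (1 swaps)
Total swaps: 8


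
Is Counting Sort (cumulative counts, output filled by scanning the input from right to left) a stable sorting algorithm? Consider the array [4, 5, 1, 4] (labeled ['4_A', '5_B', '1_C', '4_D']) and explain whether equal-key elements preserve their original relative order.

Trace Counting Sort on the labeled array (the key is the number; the letter only tracks identity):
  Counts for values 0..5: [0, 1, 0, 0, 2, 1]
  Cumulative counts: [0, 1, 1, 1, 3, 4]
  Scan right to left: place 4_D at output index 2
  Scan right to left: place 1_C at output index 0
  Scan right to left: place 5_B at output index 3
  Scan right to left: place 4_A at output index 1
  Output: [1_C, 4_A, 4_D, 5_B]
Equal keys:
  value 4: originally 4_A, 4_D; after sorting 4_A, 4_D -> order preserved
All equal keys kept their original relative order. Counting Sort is stable: scanning the input right to left with decreasing cumulative counts places later duplicates at later output positions.
Answer: Stable


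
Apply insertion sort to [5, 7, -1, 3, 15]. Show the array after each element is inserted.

First element 5 is already 'sorted'
Insert 7: shifted 0 elements -> [5, 7, -1, 3, 15]
Insert -1: shifted 2 elements -> [-1, 5, 7, 3, 15]
Insert 3: shifted 2 elements -> [-1, 3, 5, 7, 15]
Insert 15: shifted 0 elements -> [-1, 3, 5, 7, 15]


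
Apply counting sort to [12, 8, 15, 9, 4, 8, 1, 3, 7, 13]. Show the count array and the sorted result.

Count array: [0, 1, 0, 1, 1, 0, 0, 1, 2, 1, 0, 0, 1, 1, 0, 1]
(count[i] = number of elements equal to i)
Cumulative count: [0, 1, 1, 2, 3, 3, 3, 4, 6, 7, 7, 7, 8, 9, 9, 10]
Sorted: [1, 3, 4, 7, 8, 8, 9, 12, 13, 15]


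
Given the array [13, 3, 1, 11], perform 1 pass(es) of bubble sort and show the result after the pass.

After pass 1: [3, 1, 11, 13] (3 swaps)
Total swaps: 3


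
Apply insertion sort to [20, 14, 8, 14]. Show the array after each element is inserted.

First element 20 is already 'sorted'
Insert 14: shifted 1 elements -> [14, 20, 8, 14]
Insert 8: shifted 2 elements -> [8, 14, 20, 14]
Insert 14: shifted 1 elements -> [8, 14, 14, 20]


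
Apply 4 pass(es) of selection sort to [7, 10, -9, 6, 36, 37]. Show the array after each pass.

Pass 1: Select minimum -9 at index 2, swap -> [-9, 10, 7, 6, 36, 37]
Pass 2: Select minimum 6 at index 3, swap -> [-9, 6, 7, 10, 36, 37]
Pass 3: Select minimum 7 at index 2, swap -> [-9, 6, 7, 10, 36, 37]
Pass 4: Select minimum 10 at index 3, swap -> [-9, 6, 7, 10, 36, 37]


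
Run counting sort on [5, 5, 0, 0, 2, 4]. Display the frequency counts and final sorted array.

Count array: [2, 0, 1, 0, 1, 2]
(count[i] = number of elements equal to i)
Cumulative count: [2, 2, 3, 3, 4, 6]
Sorted: [0, 0, 2, 4, 5, 5]


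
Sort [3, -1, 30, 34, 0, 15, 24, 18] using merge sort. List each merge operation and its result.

Divide and conquer:
  Merge [3] + [-1] -> [-1, 3]
  Merge [30] + [34] -> [30, 34]
  Merge [-1, 3] + [30, 34] -> [-1, 3, 30, 34]
  Merge [0] + [15] -> [0, 15]
  Merge [24] + [18] -> [18, 24]
  Merge [0, 15] + [18, 24] -> [0, 15, 18, 24]
  Merge [-1, 3, 30, 34] + [0, 15, 18, 24] -> [-1, 0, 3, 15, 18, 24, 30, 34]


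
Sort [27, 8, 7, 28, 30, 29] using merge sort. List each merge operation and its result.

Divide and conquer:
  Merge [8] + [7] -> [7, 8]
  Merge [27] + [7, 8] -> [7, 8, 27]
  Merge [30] + [29] -> [29, 30]
  Merge [28] + [29, 30] -> [28, 29, 30]
  Merge [7, 8, 27] + [28, 29, 30] -> [7, 8, 27, 28, 29, 30]


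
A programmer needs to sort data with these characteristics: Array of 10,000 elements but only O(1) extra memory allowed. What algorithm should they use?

Best choice: Heapsort
Reason: Heapsort rearranges the array in place using O(1) auxiliary space and still guarantees O(n log n) time; quicksort partitions in place but needs Theta(log n) stack space for recursion (O(n) in the worst case), and mergesort requires O(n) auxiliary space


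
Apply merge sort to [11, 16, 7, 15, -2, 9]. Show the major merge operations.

Divide and conquer:
  Merge [16] + [7] -> [7, 16]
  Merge [11] + [7, 16] -> [7, 11, 16]
  Merge [-2] + [9] -> [-2, 9]
  Merge [15] + [-2, 9] -> [-2, 9, 15]
  Merge [7, 11, 16] + [-2, 9, 15] -> [-2, 7, 9, 11, 15, 16]


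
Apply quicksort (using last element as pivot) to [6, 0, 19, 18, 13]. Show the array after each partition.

Partition 1: pivot=13 at index 2 -> [6, 0, 13, 18, 19]
Partition 2: pivot=0 at index 0 -> [0, 6, 13, 18, 19]
Partition 3: pivot=19 at index 4 -> [0, 6, 13, 18, 19]
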